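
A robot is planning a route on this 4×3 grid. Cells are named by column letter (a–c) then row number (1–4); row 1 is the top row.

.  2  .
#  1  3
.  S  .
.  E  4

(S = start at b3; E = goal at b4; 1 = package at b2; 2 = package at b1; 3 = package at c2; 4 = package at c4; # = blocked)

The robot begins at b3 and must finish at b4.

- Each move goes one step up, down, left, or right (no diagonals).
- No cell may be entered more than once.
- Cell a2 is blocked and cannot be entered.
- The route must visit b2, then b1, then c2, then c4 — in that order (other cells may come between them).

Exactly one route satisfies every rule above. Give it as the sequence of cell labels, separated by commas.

b3, b2, b1, c1, c2, c3, c4, b4

The waypoints must appear in the order b2, b1, c2, c4, with no cell reused.
Route from b3: 2× up (reaching b1), right to c1, 3× down (reaching c4), left to b4 — 7 moves in all.
Check: order respected (1 at step 1, 2 at step 2, 3 at step 4, 4 at step 6).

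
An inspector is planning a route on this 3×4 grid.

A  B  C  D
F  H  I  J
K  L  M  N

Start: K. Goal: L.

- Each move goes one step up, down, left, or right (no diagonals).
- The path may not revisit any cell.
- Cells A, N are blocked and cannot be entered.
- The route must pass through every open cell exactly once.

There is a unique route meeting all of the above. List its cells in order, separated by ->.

K -> F -> H -> B -> C -> D -> J -> I -> M -> L

Need to visit all 10 open cells exactly once, starting at K and ending at L.
Cell B has only two open neighbours (H and C), so the path must pass straight through it: one of those is the cell it's entered from and the other is where it exits.
Route from K: up to F, right to H, up to B, 2× right (reaching D), down to J, left to I, down to M, left to L — 9 moves in all.
Check: all 10 open cells covered.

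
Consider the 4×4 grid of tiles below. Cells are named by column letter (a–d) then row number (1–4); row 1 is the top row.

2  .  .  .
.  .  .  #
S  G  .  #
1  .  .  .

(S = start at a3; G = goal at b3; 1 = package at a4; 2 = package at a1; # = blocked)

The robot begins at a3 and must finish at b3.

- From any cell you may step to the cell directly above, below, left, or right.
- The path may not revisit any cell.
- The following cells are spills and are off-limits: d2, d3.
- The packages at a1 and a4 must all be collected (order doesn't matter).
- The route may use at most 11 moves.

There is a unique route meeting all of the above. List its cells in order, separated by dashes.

a3 - a4 - b4 - c4 - c3 - c2 - c1 - b1 - a1 - a2 - b2 - b3

The 11-move cap with required stops at a1, a4 leaves no slack for detours.
Route from a3: down 1 to a4, right 2 to c4, up 3 to c1, left 2 to a1, down 1 to a2, right 1 to b2, down 1 to b3 — 11 moves in all.
Check: all required cells visited; 11 ≤ 11 moves.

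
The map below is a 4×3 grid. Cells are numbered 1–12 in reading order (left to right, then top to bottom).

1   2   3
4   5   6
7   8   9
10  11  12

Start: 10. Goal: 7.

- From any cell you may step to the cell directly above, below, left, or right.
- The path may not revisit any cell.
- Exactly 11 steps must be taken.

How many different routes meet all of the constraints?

2

Need simple routes of exactly 11 moves from 10 to 7 (Manhattan distance 1, so 5 moves are spent on a detour and 5 undoing it).
Enumerating: 10 11 12 9 6 3 2 1 4 5 8 7 | 10 11 12 9 8 5 6 3 2 1 4 7.
That gives 2 routes.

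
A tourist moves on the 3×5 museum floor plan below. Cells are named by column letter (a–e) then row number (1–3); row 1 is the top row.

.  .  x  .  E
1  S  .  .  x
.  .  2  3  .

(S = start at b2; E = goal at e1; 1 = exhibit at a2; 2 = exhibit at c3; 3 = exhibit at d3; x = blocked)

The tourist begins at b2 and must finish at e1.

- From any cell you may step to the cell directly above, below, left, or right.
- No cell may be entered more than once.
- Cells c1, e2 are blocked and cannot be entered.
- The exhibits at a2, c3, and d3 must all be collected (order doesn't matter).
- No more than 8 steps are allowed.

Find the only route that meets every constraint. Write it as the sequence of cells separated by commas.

b2, a2, a3, b3, c3, d3, d2, d1, e1

Any route must reach a2, c3, and d3 and still end at e1 within 8 moves, so the order of the required stops is forced.
Route from b2: left 1 to a2, down 1 to a3, right 3 to d3, up 2 to d1, right 1 to e1 — 8 moves in all.
Check: all required cells visited; 8 ≤ 8 moves.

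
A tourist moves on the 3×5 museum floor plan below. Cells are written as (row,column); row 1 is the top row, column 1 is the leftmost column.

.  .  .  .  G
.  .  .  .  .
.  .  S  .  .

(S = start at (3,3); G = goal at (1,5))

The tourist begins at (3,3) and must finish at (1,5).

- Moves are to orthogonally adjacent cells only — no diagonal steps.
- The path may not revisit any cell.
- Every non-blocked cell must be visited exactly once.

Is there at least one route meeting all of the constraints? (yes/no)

One route that works: (3,3) → (2,3) → (2,2) → (3,2) → (3,1) → (2,1) → (1,1) → (1,2) → (1,3) → (1,4) → (2,4) → (3,4) → (3,5) → (2,5) → (1,5).

yes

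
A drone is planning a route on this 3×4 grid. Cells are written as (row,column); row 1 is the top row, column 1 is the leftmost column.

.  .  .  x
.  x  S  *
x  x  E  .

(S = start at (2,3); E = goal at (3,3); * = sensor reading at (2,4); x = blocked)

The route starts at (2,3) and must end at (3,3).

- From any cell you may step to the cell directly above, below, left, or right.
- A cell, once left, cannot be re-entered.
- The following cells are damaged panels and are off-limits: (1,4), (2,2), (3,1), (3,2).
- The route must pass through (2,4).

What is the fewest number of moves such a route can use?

3

Any route passes through (2,4) somewhere between (2,3) and (3,3). Summing Manhattan distances along the two legs ((2,3) → (2,4) → (3,3)) gives a lower bound of 1 + 2 = 3 moves.
A route of 3 moves achieves this: (2,3) → (2,4) → (3,4) → (3,3).
Since 3 matches the lower bound, it is optimal.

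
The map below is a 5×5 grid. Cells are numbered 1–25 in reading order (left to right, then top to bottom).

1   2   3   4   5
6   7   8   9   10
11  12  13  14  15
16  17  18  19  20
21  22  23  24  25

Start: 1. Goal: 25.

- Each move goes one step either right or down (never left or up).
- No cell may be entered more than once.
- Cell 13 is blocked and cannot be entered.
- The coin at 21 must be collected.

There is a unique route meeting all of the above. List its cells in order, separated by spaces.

1 6 11 16 21 22 23 24 25

Moves only go right or down, so the column and row indices never decrease.
Route from 1: down 4 to 21, right 4 to 25 — 8 moves in all.
Check: all required cells visited.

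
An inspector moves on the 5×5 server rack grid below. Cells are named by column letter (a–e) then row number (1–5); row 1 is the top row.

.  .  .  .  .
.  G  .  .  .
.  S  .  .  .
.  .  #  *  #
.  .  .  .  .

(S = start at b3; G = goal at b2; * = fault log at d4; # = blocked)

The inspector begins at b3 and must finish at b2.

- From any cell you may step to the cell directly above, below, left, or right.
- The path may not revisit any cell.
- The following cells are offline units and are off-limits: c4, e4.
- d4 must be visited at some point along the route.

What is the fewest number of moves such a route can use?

Any route passes through d4 somewhere between b3 and b2. Summing Manhattan distances along the two legs (b3 → d4 → b2) gives a lower bound of 3 + 4 = 7 moves.
The shortest route satisfying every rule uses 9 moves: b3 → b4 → b5 → c5 → d5 → d4 → d3 → d2 → c2 → b2.
The bound of 7 isn't tight here; checking systematically, no route of length 7 through 8 satisfies every constraint, so 9 is the minimum.

9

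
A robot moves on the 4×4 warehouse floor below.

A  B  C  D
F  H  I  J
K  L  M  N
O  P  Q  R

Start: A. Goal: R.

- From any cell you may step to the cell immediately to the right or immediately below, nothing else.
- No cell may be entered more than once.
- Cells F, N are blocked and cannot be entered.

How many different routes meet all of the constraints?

A right/down-only route from A to R makes exactly 3 down-moves and 3 right-moves in some order.
With no other constraints that would be C(6,3) = 20 routes.
Subtract routes through each blocked cell (inclusion–exclusion for overlaps): − through F: 10 − through N: 10 + through F&N: 4 → 4.
That gives 4 routes.

4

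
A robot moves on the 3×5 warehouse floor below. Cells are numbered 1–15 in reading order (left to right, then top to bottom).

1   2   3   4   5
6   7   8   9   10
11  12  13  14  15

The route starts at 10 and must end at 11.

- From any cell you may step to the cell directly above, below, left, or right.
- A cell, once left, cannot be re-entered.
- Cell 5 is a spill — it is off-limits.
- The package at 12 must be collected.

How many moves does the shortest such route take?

5

Any route passes through 12 somewhere between 10 and 11. Summing Manhattan distances along the two legs (10 → 12 → 11) gives a lower bound of 4 + 1 = 5 moves.
A route of 5 moves achieves this: 10 → 15 → 14 → 13 → 12 → 11.
Since 5 matches the lower bound, it is optimal.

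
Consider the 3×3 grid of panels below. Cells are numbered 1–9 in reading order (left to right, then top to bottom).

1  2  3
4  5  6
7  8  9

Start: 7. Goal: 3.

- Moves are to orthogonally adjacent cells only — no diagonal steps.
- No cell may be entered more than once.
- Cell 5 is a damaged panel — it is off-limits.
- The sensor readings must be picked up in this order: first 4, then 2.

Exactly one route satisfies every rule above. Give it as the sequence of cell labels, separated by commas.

The waypoints must appear in the order 4, 2, with no cell reused.
Route from 7: up 2 to 1, right 2 to 3 — 4 moves in all.
Check: order respected (4 at step 1, 2 at step 3).

7, 4, 1, 2, 3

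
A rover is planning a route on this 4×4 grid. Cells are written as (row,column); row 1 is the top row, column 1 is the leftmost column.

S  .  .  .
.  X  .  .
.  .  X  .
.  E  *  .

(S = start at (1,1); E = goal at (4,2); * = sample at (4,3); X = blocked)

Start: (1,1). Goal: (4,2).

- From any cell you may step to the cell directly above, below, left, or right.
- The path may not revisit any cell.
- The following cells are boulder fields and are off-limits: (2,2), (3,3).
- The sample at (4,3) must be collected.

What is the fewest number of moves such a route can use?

8

Any route passes through (4,3) somewhere between (1,1) and (4,2). Summing Manhattan distances along the two legs ((1,1) → (4,3) → (4,2)) gives a lower bound of 5 + 1 = 6 moves.
The shortest route satisfying every rule uses 8 moves: (1,1) → (1,2) → (1,3) → (2,3) → (2,4) → (3,4) → (4,4) → (4,3) → (4,2).
The bound of 6 isn't tight here; checking systematically, no route of length 6 through 7 satisfies every constraint, so 8 is the minimum.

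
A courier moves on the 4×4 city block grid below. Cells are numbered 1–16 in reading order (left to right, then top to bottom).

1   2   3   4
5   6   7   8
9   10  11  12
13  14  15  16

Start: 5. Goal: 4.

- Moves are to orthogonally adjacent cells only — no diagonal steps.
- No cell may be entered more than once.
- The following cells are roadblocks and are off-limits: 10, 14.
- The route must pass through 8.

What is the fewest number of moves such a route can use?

4

Any route passes through 8 somewhere between 5 and 4. Summing Manhattan distances along the two legs (5 → 8 → 4) gives a lower bound of 3 + 1 = 4 moves.
A route of 4 moves achieves this: 5 → 6 → 7 → 8 → 4.
Since 4 matches the lower bound, it is optimal.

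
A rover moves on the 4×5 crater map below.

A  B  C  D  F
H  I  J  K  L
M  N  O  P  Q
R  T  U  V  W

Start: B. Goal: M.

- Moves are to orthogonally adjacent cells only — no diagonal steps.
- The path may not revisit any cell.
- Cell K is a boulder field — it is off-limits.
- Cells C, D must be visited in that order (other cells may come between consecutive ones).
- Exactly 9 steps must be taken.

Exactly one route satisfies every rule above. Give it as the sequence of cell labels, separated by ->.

B -> C -> D -> F -> L -> Q -> P -> O -> N -> M

The waypoints must appear in the order C, D, with no cell reused.
Route from B: right 3 to F, down 2 to Q, left 4 to M — 9 moves in all.
Check: order respected (C at step 1, D at step 2); 9 moves as required.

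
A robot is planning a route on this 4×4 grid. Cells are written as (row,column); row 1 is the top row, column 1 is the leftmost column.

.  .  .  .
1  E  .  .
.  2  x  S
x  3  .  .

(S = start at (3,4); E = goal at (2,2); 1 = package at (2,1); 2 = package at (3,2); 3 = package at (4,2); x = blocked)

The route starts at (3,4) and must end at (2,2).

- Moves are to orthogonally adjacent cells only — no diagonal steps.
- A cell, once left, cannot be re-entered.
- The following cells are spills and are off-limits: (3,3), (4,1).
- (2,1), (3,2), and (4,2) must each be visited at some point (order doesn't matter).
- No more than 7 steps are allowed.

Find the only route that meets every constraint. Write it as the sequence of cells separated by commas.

(3,4), (4,4), (4,3), (4,2), (3,2), (3,1), (2,1), (2,2)

The 7-move cap with required stops at (2,1), (3,2), (4,2) leaves no slack for detours.
Route from (3,4): down 1 to (4,4), left 2 to (4,2), up 1 to (3,2), left 1 to (3,1), up 1 to (2,1), right 1 to (2,2) — 7 moves in all.
Check: all required cells visited; 7 ≤ 7 moves.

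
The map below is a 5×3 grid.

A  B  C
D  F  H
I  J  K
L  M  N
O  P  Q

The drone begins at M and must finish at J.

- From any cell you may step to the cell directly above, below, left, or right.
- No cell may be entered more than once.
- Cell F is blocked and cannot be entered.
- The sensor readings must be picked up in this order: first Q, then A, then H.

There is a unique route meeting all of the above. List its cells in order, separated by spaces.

The waypoints must appear in the order Q, A, H, with no cell reused.
Route from M: right 1 to N, down 1 to Q, left 2 to O, up 4 to A, right 2 to C, down 2 to K, left 1 to J — 13 moves in all.
Check: order respected (Q at step 2, A at step 8, H at step 11).

M N Q P O L I D A B C H K J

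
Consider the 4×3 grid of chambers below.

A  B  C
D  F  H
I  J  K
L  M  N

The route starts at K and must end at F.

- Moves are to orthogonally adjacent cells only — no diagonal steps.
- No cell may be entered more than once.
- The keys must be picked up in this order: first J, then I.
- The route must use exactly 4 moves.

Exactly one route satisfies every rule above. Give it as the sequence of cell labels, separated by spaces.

K J I D F

The waypoints must appear in the order J, I, with no cell reused.
Route from K: 2× left (reaching I), up to D, right to F — 4 moves in all.
Check: order respected (J at step 1, I at step 2); 4 moves as required.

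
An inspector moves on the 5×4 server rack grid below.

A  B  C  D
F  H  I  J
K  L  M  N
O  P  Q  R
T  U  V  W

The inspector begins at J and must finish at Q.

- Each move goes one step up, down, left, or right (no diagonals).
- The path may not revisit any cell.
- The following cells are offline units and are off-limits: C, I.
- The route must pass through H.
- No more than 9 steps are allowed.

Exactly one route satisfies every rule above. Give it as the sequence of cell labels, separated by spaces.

The budget equals the shortest possible length, so every move has to be on a shortest route through the required cells.
Route from J: down to N, 2× left (reaching L), up to H, left to F, 2× down (reaching O), 2× right (reaching Q) — 9 moves in all.
Check: all required cells visited; 9 ≤ 9 moves.

J N M L H F K O P Q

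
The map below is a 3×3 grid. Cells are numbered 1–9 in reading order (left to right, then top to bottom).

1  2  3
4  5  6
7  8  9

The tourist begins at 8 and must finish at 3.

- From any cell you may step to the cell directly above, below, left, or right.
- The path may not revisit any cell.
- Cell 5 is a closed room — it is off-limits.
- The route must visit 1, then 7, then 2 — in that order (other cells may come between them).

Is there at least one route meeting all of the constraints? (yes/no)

no

Ignoring the required order, 1 revisit-free route from 8 to 3 passes through all of 1, 7, and 2; the waypoint orders that occur are 7 → 1 → 2 (1) — never 1 → 7 → 2.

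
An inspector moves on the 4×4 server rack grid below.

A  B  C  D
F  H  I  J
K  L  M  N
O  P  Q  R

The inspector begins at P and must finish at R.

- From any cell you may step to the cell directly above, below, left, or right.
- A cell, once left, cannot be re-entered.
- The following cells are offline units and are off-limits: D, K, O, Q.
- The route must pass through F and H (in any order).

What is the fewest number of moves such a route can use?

Any route passes through F and H in some order between P and R. Summing Manhattan distances along each leg and taking the cheapest ordering (P → F → H → R) gives a lower bound of 3 + 1 + 4 = 8 moves.
The shortest route satisfying every rule uses 10 moves: P → L → H → F → A → B → C → I → M → N → R.
The bound of 8 isn't tight here; checking systematically, no route of length 8 through 9 satisfies every constraint, so 10 is the minimum.

10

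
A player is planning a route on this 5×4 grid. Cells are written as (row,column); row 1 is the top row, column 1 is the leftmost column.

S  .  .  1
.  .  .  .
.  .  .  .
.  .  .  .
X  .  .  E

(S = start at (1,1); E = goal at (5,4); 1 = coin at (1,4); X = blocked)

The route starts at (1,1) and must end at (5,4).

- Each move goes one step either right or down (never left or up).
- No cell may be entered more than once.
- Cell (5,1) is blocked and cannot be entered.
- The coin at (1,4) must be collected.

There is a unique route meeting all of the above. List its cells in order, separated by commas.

Moves only go right or down, so the column and row indices never decrease.
Route from (1,1): right 3 to (1,4), down 4 to (5,4) — 7 moves in all.
Check: all required cells visited.

(1,1), (1,2), (1,3), (1,4), (2,4), (3,4), (4,4), (5,4)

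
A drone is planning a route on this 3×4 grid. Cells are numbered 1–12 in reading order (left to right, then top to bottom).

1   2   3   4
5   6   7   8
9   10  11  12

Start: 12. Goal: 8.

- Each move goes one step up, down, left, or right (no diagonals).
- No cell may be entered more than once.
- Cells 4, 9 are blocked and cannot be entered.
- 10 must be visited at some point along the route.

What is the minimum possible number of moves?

5

Any route passes through 10 somewhere between 12 and 8. Summing Manhattan distances along the two legs (12 → 10 → 8) gives a lower bound of 2 + 3 = 5 moves.
A route of 5 moves achieves this: 12 → 11 → 10 → 6 → 7 → 8.
Since 5 matches the lower bound, it is optimal.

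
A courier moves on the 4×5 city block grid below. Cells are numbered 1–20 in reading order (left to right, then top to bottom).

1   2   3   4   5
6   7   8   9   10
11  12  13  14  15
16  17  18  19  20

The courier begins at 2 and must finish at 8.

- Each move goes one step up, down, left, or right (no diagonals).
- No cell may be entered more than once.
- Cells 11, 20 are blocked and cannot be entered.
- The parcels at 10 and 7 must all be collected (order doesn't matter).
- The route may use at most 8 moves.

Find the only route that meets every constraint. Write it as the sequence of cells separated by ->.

2 -> 7 -> 12 -> 13 -> 14 -> 15 -> 10 -> 9 -> 8

The budget equals the shortest possible length, so every move has to be on a shortest route through the required cells.
Route from 2: 2× down (reaching 12), 3× right (reaching 15), up to 10, 2× left (reaching 8) — 8 moves in all.
Check: all required cells visited; 8 ≤ 8 moves.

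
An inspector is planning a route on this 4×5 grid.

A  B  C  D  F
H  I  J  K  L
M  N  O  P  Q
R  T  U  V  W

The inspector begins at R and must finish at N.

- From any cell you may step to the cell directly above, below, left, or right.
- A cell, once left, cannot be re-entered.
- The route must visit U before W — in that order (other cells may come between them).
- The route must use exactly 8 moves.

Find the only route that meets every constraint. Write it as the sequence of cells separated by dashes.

R - T - U - V - W - Q - P - O - N

The waypoints must appear in the order U, W, with no cell reused.
Route from R: 4× right (reaching W), up to Q, 3× left (reaching N) — 8 moves in all.
Check: order respected (U at step 2, W at step 4); 8 moves as required.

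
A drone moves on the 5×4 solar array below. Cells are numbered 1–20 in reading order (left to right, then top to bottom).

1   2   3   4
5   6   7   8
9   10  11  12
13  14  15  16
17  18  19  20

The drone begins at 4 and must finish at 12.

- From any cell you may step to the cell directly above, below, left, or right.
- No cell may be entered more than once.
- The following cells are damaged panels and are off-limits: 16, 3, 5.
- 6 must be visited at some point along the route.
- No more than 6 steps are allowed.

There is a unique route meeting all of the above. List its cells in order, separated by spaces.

The budget equals the shortest possible length, so every move has to be on a shortest route through the required cells.
Route from 4: down to 8, 2× left (reaching 6), down to 10, 2× right (reaching 12) — 6 moves in all.
Check: all required cells visited; 6 ≤ 6 moves.

4 8 7 6 10 11 12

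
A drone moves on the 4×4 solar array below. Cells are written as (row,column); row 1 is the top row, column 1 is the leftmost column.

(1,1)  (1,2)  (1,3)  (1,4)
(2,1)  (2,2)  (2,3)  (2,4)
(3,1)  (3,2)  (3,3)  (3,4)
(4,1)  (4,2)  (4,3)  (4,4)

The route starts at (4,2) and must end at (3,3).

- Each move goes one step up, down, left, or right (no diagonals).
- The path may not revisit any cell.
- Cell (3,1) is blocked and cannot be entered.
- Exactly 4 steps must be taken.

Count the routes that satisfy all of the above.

2

Need simple routes of exactly 4 moves from (4,2) to (3,3) (Manhattan distance 2, so 1 moves are spent on a detour and 1 undoing it).
Enumerating: (4,2) (3,2) (2,2) (2,3) (3,3) | (4,2) (4,3) (4,4) (3,4) (3,3).
That gives 2 routes.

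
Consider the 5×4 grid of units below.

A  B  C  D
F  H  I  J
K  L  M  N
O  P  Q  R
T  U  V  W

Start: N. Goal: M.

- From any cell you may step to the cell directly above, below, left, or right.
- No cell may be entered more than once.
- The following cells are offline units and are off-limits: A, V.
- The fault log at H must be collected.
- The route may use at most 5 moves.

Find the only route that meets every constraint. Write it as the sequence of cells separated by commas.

N, J, I, H, L, M

Any route must reach H and still end at M within 5 moves, so the order of the required stops is forced.
Route from N: up 1 to J, left 2 to H, down 1 to L, right 1 to M — 5 moves in all.
Check: all required cells visited; 5 ≤ 5 moves.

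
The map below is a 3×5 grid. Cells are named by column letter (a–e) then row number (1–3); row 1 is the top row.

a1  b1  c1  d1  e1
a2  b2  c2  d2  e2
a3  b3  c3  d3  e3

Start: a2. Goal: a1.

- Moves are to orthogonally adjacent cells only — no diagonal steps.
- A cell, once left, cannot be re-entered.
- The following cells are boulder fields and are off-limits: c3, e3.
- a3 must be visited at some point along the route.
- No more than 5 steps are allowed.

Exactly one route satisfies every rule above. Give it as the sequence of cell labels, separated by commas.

Any route must reach a3 and still end at a1 within 5 moves, so the order of the required stops is forced.
Route from a2: down to a3, right to b3, 2× up (reaching b1), left to a1 — 5 moves in all.
Check: all required cells visited; 5 ≤ 5 moves.

a2, a3, b3, b2, b1, a1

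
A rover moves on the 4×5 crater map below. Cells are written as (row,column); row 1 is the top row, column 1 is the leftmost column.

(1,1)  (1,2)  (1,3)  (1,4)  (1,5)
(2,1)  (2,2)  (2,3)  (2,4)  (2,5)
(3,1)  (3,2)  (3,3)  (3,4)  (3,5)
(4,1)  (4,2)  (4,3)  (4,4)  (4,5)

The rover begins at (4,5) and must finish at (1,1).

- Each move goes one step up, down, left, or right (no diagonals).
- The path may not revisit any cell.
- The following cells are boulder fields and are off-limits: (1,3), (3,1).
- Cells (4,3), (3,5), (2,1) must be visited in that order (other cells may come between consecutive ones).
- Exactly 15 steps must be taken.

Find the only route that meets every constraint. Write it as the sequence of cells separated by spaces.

The waypoints must appear in the order (4,3), (3,5), (2,1), with no cell reused.
Route from (4,5): left 3 to (4,2), up 1 to (3,2), right 3 to (3,5), up 2 to (1,5), left 1 to (1,4), down 1 to (2,4), left 3 to (2,1), up 1 to (1,1) — 15 moves in all.
Check: order respected ((4,3) at step 2, (3,5) at step 7, (2,1) at step 14); 15 moves as required.

(4,5) (4,4) (4,3) (4,2) (3,2) (3,3) (3,4) (3,5) (2,5) (1,5) (1,4) (2,4) (2,3) (2,2) (2,1) (1,1)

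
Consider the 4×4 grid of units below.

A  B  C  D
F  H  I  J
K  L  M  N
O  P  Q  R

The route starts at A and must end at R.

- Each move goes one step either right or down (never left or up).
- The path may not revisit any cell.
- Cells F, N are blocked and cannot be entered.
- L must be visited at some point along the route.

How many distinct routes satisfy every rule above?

2

A right/down-only route from A to R makes exactly 3 down-moves and 3 right-moves in some order.
With no other constraints that would be C(6,3) = 20 routes.
Split at L and multiply the segment counts (each segment already excludes blocked cells): A→L: 1; L→R: 2; product = 2.
That gives 2 routes.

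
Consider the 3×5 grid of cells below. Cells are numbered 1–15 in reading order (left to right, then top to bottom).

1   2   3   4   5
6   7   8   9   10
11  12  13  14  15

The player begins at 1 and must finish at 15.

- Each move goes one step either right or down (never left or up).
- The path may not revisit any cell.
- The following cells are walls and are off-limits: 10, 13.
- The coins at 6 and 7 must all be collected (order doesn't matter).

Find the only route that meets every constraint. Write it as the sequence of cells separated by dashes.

1 - 6 - 7 - 8 - 9 - 14 - 15

Moves only go right or down, so the column and row indices never decrease.
Route from 1: down to 6, 3× right (reaching 9), down to 14, right to 15 — 6 moves in all.
Check: all required cells visited.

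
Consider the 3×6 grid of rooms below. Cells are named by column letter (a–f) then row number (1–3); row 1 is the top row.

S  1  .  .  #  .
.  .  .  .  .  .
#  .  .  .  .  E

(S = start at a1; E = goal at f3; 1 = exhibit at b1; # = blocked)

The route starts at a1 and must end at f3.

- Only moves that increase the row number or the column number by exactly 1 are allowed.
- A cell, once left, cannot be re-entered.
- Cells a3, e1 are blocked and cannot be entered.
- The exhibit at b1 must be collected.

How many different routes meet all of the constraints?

A right/down-only route from a1 to f3 makes exactly 2 down-moves and 5 right-moves in some order.
With no other constraints that would be C(7,2) = 21 routes.
Split at b1 and multiply the segment counts (each segment already excludes blocked cells): a1→b1: 1; b1→f3: 12; product = 12.
That gives 12 routes.

12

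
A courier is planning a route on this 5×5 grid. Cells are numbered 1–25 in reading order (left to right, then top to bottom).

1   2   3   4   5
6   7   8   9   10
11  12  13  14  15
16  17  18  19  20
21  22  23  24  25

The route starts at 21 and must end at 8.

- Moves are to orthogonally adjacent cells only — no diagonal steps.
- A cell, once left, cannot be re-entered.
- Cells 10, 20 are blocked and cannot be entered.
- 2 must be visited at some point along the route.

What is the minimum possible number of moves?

Any route passes through 2 somewhere between 21 and 8. Summing Manhattan distances along the two legs (21 → 2 → 8) gives a lower bound of 5 + 2 = 7 moves.
A route of 7 moves achieves this: 21 → 16 → 11 → 6 → 1 → 2 → 7 → 8.
Since 7 matches the lower bound, it is optimal.

7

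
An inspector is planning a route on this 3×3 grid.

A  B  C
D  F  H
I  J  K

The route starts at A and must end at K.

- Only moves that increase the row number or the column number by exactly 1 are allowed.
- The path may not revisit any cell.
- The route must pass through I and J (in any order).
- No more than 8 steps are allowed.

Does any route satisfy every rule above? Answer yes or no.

One route that works: A → D → I → J → K.

yes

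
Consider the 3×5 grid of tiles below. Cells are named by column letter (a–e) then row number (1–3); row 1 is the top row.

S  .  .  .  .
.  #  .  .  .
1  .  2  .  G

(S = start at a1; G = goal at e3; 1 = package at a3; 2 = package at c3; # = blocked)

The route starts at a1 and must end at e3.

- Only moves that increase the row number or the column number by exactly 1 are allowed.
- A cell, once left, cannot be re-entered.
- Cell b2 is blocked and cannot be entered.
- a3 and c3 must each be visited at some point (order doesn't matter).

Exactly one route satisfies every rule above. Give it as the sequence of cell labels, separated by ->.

a1 -> a2 -> a3 -> b3 -> c3 -> d3 -> e3

Moves only go right or down, so the column and row indices never decrease.
Route from a1: 2× down (reaching a3), 4× right (reaching e3) — 6 moves in all.
Check: all required cells visited.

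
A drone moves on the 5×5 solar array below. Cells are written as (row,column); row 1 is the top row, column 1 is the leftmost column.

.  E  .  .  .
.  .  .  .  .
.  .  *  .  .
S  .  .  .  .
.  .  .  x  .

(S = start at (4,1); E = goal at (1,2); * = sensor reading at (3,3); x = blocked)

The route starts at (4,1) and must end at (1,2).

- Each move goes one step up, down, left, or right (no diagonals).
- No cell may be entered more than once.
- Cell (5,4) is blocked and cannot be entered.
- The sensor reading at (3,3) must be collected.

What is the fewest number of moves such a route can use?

6

Any route passes through (3,3) somewhere between (4,1) and (1,2). Summing Manhattan distances along the two legs ((4,1) → (3,3) → (1,2)) gives a lower bound of 3 + 3 = 6 moves.
A route of 6 moves achieves this: (4,1) → (3,1) → (3,2) → (3,3) → (2,3) → (1,3) → (1,2).
Since 6 matches the lower bound, it is optimal.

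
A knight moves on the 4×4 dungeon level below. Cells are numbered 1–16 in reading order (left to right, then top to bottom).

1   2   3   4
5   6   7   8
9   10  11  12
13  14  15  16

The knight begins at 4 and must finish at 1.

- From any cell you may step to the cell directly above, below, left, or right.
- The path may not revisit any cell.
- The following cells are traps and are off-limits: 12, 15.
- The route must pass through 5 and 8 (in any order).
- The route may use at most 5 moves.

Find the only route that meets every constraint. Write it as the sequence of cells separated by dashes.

The 5-move cap with required stops at 5, 8 leaves no slack for detours.
Route from 4: down to 8, 3× left (reaching 5), up to 1 — 5 moves in all.
Check: all required cells visited; 5 ≤ 5 moves.

4 - 8 - 7 - 6 - 5 - 1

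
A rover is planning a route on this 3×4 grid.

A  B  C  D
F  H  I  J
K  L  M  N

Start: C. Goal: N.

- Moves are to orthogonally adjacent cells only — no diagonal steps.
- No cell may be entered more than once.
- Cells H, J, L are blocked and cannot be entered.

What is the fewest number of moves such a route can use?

The Manhattan distance from C to N is |1−3| + |3−4| = 3, so at least 3 moves are needed.
A route of 3 moves achieves this: C → I → M → N.
Since 3 matches the lower bound, it is optimal.

3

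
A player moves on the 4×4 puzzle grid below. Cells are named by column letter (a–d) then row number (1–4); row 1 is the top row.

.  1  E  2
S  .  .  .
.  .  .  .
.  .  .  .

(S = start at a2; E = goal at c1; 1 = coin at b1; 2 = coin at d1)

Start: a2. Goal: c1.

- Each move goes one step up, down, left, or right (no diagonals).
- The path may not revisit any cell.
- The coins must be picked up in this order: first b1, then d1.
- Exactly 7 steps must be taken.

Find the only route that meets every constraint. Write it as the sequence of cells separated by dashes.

a2 - a1 - b1 - b2 - c2 - d2 - d1 - c1

The waypoints must appear in the order b1, d1, with no cell reused.
Route from a2: up 1 to a1, right 1 to b1, down 1 to b2, right 2 to d2, up 1 to d1, left 1 to c1 — 7 moves in all.
Check: order respected (1 at step 2, 2 at step 6); 7 moves as required.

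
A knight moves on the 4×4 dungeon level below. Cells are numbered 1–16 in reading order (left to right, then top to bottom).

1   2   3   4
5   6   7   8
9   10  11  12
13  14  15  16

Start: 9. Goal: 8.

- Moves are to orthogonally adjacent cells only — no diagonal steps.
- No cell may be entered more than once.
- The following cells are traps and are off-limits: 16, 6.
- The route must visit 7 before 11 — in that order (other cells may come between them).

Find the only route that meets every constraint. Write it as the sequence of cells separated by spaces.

9 5 1 2 3 7 11 12 8

The waypoints must appear in the order 7, 11, with no cell reused.
Route from 9: 2× up (reaching 1), 2× right (reaching 3), 2× down (reaching 11), right to 12, up to 8 — 8 moves in all.
Check: order respected (7 at step 5, 11 at step 6).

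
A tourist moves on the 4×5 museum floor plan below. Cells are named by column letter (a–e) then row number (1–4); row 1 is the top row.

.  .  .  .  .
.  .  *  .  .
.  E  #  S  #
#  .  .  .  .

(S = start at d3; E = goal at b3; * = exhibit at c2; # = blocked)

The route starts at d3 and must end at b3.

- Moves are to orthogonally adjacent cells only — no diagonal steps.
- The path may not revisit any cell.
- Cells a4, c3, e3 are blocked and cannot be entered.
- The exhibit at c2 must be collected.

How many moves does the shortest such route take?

Any route passes through c2 somewhere between d3 and b3. Summing Manhattan distances along the two legs (d3 → c2 → b3) gives a lower bound of 2 + 2 = 4 moves.
A route of 4 moves achieves this: d3 → d2 → c2 → b2 → b3.
Since 4 matches the lower bound, it is optimal.

4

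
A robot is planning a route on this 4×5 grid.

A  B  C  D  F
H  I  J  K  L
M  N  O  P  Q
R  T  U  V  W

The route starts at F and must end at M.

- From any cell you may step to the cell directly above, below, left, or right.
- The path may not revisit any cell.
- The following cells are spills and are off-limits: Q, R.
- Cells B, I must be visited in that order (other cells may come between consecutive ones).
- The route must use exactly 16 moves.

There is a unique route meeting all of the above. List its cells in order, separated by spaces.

F L K D C B A H I J O P V U T N M

The waypoints must appear in the order B, I, with no cell reused.
Route from F: down to L, left to K, up to D, 3× left (reaching A), down to H, 2× right (reaching J), down to O, right to P, down to V, 2× left (reaching T), up to N, left to M — 16 moves in all.
Check: order respected (B at step 5, I at step 8); 16 moves as required.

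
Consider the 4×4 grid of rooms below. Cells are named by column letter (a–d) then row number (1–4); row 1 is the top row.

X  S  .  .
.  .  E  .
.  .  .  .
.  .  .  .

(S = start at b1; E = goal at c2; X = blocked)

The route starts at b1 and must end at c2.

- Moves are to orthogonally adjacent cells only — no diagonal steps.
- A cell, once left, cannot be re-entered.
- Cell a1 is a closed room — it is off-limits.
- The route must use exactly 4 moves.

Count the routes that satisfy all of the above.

Need simple routes of exactly 4 moves from b1 to c2 (Manhattan distance 2, so 1 moves are spent on a detour and 1 undoing it).
Enumerating: b1 b2 b3 c3 c2 | b1 c1 d1 d2 c2.
That gives 2 routes.

2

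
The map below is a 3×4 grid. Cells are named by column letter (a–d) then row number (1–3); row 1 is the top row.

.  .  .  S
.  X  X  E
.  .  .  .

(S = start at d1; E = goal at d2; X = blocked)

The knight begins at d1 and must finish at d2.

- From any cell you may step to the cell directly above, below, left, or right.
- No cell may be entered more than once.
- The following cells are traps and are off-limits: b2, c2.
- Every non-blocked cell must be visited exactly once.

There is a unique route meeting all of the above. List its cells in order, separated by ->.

d1 -> c1 -> b1 -> a1 -> a2 -> a3 -> b3 -> c3 -> d3 -> d2

Need to visit all 10 open cells exactly once, starting at d1 and ending at d2.
Cell b1 has only two open neighbours (a1 and c1), so the path must pass straight through it: one of those is the cell it's entered from and the other is where it exits.
Route from d1: 3× left (reaching a1), 2× down (reaching a3), 3× right (reaching d3), up to d2 — 9 moves in all.
Check: all 10 open cells covered.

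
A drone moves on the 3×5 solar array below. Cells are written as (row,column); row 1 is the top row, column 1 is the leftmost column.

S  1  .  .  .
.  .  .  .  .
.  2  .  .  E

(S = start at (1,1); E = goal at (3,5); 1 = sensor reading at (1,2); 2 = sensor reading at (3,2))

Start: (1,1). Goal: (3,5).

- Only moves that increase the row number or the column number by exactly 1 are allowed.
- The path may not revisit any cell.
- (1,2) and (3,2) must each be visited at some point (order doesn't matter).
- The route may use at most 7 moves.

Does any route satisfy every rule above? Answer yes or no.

yes

One route that works: (1,1) → (1,2) → (2,2) → (3,2) → (3,3) → (3,4) → (3,5).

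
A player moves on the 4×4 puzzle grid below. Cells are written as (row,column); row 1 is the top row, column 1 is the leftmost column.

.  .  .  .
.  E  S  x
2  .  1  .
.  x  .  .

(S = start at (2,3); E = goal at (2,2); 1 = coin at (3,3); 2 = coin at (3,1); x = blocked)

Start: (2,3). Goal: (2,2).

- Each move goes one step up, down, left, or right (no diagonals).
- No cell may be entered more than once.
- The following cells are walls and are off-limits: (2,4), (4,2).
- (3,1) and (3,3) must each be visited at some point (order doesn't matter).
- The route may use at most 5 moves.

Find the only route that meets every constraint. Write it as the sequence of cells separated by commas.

Any route must reach (3,1) and (3,3) and still end at (2,2) within 5 moves, so the order of the required stops is forced.
Route from (2,3): down 1 to (3,3), left 2 to (3,1), up 1 to (2,1), right 1 to (2,2) — 5 moves in all.
Check: all required cells visited; 5 ≤ 5 moves.

(2,3), (3,3), (3,2), (3,1), (2,1), (2,2)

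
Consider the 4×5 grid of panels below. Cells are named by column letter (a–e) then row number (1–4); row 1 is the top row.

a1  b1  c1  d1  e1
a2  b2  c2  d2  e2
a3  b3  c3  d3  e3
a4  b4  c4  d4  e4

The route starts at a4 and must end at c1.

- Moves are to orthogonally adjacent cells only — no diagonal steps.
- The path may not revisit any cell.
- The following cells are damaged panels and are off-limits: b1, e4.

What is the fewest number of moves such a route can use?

The Manhattan distance from a4 to c1 is |4−1| + |1−3| = 5, so at least 5 moves are needed.
A route of 5 moves achieves this: a4 → a3 → a2 → b2 → c2 → c1.
Since 5 matches the lower bound, it is optimal.

5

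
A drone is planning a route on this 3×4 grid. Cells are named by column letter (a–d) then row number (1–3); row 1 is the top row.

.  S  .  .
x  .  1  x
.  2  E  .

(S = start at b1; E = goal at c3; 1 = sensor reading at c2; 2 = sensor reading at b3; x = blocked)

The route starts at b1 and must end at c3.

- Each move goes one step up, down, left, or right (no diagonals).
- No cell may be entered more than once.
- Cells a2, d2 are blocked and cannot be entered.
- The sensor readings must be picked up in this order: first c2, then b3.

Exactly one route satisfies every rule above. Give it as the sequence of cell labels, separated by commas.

b1, c1, c2, b2, b3, c3

The waypoints must appear in the order c2, b3, with no cell reused.
Route from b1: right 1 to c1, down 1 to c2, left 1 to b2, down 1 to b3, right 1 to c3 — 5 moves in all.
Check: order respected (1 at step 2, 2 at step 4).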